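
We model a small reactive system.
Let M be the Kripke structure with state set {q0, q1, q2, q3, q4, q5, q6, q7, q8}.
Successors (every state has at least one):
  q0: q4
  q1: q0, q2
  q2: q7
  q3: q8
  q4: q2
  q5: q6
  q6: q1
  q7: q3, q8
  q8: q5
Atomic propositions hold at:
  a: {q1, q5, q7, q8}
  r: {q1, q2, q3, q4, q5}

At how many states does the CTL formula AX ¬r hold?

3

Sat(¬r) = {q0, q6, q7, q8}
Sat(AX ¬r) = {s : every successor in {q0, q6, q7, q8}} = {q2, q3, q5}
|Sat(AX ¬r)| = |{q2, q3, q5}| = 3.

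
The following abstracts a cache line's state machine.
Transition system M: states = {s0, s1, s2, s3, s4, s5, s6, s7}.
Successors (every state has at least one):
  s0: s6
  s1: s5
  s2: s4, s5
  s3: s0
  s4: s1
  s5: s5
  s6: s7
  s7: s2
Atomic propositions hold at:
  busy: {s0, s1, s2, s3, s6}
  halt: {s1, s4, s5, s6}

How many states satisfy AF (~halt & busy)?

Sat(~halt) = {s0, s2, s3, s7}
Sat(~halt & busy) = {s0, s2, s3}
AF (~halt & busy): least fixpoint, start Z0 = {s0, s2, s3}, add states with every successor in Z. Z1 = {s0, s2, s3, s7}; Z2 = {s0, s2, s3, s6, s7}; fixed.
Sat(AF (~halt & busy)) = {s0, s2, s3, s6, s7}
|Sat(AF (~halt & busy))| = |{s0, s2, s3, s6, s7}| = 5.

5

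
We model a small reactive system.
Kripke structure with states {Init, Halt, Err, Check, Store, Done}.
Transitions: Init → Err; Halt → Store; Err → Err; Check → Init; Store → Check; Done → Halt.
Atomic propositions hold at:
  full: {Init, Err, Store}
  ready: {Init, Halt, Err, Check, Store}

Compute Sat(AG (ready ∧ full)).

Sat(ready ∧ full) = {Init, Err, Store}
AG (ready ∧ full): greatest fixpoint, start Z0 = {Init, Err, Store}, keep only states in Sat with every successor in Z. Z1 = {Init, Err}; fixed.
Sat(AG (ready ∧ full)) = {Init, Err}

{Init, Err}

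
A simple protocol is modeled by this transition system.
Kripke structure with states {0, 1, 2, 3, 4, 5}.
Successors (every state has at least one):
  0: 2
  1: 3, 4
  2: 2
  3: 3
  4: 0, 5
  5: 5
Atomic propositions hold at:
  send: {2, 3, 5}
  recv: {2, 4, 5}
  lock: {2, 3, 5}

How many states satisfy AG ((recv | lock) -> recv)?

Sat(recv | lock) = {2, 3, 4, 5}
Sat((recv | lock) -> recv) = {0, 1, 2, 4, 5}
AG ((recv | lock) -> recv): greatest fixpoint, start Z0 = {0, 1, 2, 4, 5}, keep only states in Sat with every successor in Z. Z1 = {0, 2, 4, 5}; fixed.
Sat(AG ((recv | lock) -> recv)) = {0, 2, 4, 5}
|Sat(AG ((recv | lock) -> recv))| = |{0, 2, 4, 5}| = 4.

4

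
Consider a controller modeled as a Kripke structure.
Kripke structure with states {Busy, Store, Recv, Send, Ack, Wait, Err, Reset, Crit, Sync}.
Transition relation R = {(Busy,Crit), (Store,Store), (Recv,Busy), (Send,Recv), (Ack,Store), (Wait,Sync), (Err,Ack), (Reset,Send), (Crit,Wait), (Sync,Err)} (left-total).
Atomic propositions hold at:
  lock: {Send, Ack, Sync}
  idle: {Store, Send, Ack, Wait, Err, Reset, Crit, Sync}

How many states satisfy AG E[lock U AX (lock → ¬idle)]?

Sat(¬idle) = {Busy, Recv}
Sat(lock → ¬idle) = {Busy, Store, Recv, Wait, Err, Reset, Crit}
Sat(AX (lock → ¬idle)) = {s : every successor in {Busy, Store, Recv, Wait, Err, Reset, Crit}} = {Busy, Store, Recv, Send, Ack, Crit, Sync}
E[lock U AX (lock → ¬idle)]: least fixpoint, start Z0 = Sat(AX (lock → ¬idle)) = {Busy, Store, Recv, Send, Ack, Crit, Sync}, add states in Sat(lock) with some successor in Z. Already a fixed point.
Sat(E[lock U AX (lock → ¬idle)]) = {Busy, Store, Recv, Send, Ack, Crit, Sync}
AG E[lock U AX (lock → ¬idle)]: greatest fixpoint, start Z0 = {Busy, Store, Recv, Send, Ack, Crit, Sync}, keep only states in Sat with every successor in Z. Z1 = {Busy, Store, Recv, Send, Ack}; Z2 = {Store, Recv, Send, Ack}; Z3 = {Store, Send, Ack}; Z4 = {Store, Ack}; fixed.
Sat(AG E[lock U AX (lock → ¬idle)]) = {Store, Ack}
|Sat(AG E[lock U AX (lock → ¬idle)])| = |{Store, Ack}| = 2.

2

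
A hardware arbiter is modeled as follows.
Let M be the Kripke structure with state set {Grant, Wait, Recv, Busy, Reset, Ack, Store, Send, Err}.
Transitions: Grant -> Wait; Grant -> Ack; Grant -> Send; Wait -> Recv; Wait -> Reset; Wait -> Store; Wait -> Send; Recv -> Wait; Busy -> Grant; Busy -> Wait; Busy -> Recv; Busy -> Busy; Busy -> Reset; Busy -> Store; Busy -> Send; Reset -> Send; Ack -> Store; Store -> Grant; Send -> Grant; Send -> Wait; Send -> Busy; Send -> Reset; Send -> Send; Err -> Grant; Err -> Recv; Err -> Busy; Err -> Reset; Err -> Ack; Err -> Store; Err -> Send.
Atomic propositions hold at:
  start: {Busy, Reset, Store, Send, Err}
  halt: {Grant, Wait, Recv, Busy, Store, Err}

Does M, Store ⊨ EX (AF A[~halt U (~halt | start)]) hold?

No

Sat(~halt) = {Reset, Ack, Send}
Sat(~halt | start) = {Busy, Reset, Ack, Store, Send, Err}
A[~halt U (~halt | start)]: least fixpoint, start Z0 = Sat((~halt | start)) = {Busy, Reset, Ack, Store, Send, Err}, add states in Sat(~halt) with every successor in Z. Already a fixed point.
Sat(A[~halt U (~halt | start)]) = {Busy, Reset, Ack, Store, Send, Err}
AF A[~halt U (~halt | start)]: least fixpoint, start Z0 = {Busy, Reset, Ack, Store, Send, Err}, add states with every successor in Z. Already a fixed point.
Sat(AF A[~halt U (~halt | start)]) = {Busy, Reset, Ack, Store, Send, Err}
Sat(EX (AF A[~halt U (~halt | start)])) = {s : some successor in {Busy, Reset, Ack, Store, Send, Err}} = {Grant, Wait, Busy, Reset, Ack, Send, Err}
Store ∉ Sat(EX (AF A[~halt U (~halt | start)])) = {Grant, Wait, Busy, Reset, Ack, Send, Err}, so the formula does not hold at Store.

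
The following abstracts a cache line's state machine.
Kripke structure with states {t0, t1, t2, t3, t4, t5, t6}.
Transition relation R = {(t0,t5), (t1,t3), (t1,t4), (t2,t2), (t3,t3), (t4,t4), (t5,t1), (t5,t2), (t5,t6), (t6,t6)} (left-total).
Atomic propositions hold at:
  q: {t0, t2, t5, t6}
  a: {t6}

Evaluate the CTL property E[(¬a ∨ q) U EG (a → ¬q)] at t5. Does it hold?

Yes

Sat(¬a) = {t0, t1, t2, t3, t4, t5}
Sat(¬a ∨ q) = {t0, t1, t2, t3, t4, t5, t6}
Sat(¬q) = {t1, t3, t4}
Sat(a → ¬q) = {t0, t1, t2, t3, t4, t5}
EG (a → ¬q): greatest fixpoint, start Z0 = {t0, t1, t2, t3, t4, t5}, keep only states in Sat with some successor in Z. Already a fixed point.
Sat(EG (a → ¬q)) = {t0, t1, t2, t3, t4, t5}
E[(¬a ∨ q) U EG (a → ¬q)]: least fixpoint, start Z0 = Sat(EG (a → ¬q)) = {t0, t1, t2, t3, t4, t5}, add states in Sat(¬a ∨ q) with some successor in Z. Already a fixed point.
Sat(E[(¬a ∨ q) U EG (a → ¬q)]) = {t0, t1, t2, t3, t4, t5}
t5 ∈ Sat(E[(¬a ∨ q) U EG (a → ¬q)]) = {t0, t1, t2, t3, t4, t5}, so the formula holds at t5.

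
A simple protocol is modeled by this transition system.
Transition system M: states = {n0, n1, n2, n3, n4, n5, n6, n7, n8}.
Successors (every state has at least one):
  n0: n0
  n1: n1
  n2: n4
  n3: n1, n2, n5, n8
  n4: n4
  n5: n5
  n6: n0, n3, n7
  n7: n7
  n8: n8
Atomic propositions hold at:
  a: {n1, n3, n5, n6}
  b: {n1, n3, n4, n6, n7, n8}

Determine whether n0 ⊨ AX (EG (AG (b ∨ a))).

Sat(b ∨ a) = {n1, n3, n4, n5, n6, n7, n8}
AG (b ∨ a): greatest fixpoint, start Z0 = {n1, n3, n4, n5, n6, n7, n8}, keep only states in Sat with every successor in Z. Z1 = {n1, n4, n5, n7, n8}; fixed.
Sat(AG (b ∨ a)) = {n1, n4, n5, n7, n8}
EG (AG (b ∨ a)): greatest fixpoint, start Z0 = {n1, n4, n5, n7, n8}, keep only states in Sat with some successor in Z. Already a fixed point.
Sat(EG (AG (b ∨ a))) = {n1, n4, n5, n7, n8}
Sat(AX (EG (AG (b ∨ a)))) = {s : every successor in {n1, n4, n5, n7, n8}} = {n1, n2, n4, n5, n7, n8}
n0 ∉ Sat(AX (EG (AG (b ∨ a)))) = {n1, n2, n4, n5, n7, n8}, so the formula does not hold at n0.

No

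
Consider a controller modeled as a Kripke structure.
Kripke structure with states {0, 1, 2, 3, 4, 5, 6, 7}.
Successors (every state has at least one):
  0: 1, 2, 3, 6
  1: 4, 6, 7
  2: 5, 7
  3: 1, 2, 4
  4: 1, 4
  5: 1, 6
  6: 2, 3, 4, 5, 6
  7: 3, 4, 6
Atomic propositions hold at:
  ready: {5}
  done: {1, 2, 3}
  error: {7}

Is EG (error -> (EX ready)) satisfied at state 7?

No

Sat(EX ready) = {s : some successor in {5}} = {2, 6}
Sat(error -> (EX ready)) = {0, 1, 2, 3, 4, 5, 6}
EG (error -> (EX ready)): greatest fixpoint, start Z0 = {0, 1, 2, 3, 4, 5, 6}, keep only states in Sat with some successor in Z. Already a fixed point.
Sat(EG (error -> (EX ready))) = {0, 1, 2, 3, 4, 5, 6}
7 ∉ Sat(EG (error -> (EX ready))) = {0, 1, 2, 3, 4, 5, 6}, so the formula does not hold at 7.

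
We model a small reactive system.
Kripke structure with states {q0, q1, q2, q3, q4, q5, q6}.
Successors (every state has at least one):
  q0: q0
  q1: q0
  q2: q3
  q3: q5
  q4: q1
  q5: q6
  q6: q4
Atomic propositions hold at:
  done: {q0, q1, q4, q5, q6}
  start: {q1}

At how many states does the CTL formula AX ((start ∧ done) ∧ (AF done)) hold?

1

Sat(start ∧ done) = {q1}
AF done: least fixpoint, start Z0 = {q0, q1, q4, q5, q6}, add states with every successor in Z. Z1 = {q0, q1, q3, q4, q5, q6}; Z2 = {q0, q1, q2, q3, q4, q5, q6}; fixed.
Sat(AF done) = {q0, q1, q2, q3, q4, q5, q6}
Sat((start ∧ done) ∧ (AF done)) = {q1}
Sat(AX ((start ∧ done) ∧ (AF done))) = {s : every successor in {q1}} = {q4}
|Sat(AX ((start ∧ done) ∧ (AF done)))| = |{q4}| = 1.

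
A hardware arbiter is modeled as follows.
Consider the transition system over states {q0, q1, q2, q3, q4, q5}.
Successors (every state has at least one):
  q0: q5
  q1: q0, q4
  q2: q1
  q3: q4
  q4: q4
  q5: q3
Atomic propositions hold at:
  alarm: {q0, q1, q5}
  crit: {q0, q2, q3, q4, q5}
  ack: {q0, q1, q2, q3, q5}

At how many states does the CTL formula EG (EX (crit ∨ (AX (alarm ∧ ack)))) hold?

Sat(alarm ∧ ack) = {q0, q1, q5}
Sat(AX (alarm ∧ ack)) = {s : every successor in {q0, q1, q5}} = {q0, q2}
Sat(crit ∨ (AX (alarm ∧ ack))) = {q0, q2, q3, q4, q5}
Sat(EX (crit ∨ (AX (alarm ∧ ack)))) = {s : some successor in {q0, q2, q3, q4, q5}} = {q0, q1, q3, q4, q5}
EG (EX (crit ∨ (AX (alarm ∧ ack)))): greatest fixpoint, start Z0 = {q0, q1, q3, q4, q5}, keep only states in Sat with some successor in Z. Already a fixed point.
Sat(EG (EX (crit ∨ (AX (alarm ∧ ack))))) = {q0, q1, q3, q4, q5}
|Sat(EG (EX (crit ∨ (AX (alarm ∧ ack)))))| = |{q0, q1, q3, q4, q5}| = 5.

5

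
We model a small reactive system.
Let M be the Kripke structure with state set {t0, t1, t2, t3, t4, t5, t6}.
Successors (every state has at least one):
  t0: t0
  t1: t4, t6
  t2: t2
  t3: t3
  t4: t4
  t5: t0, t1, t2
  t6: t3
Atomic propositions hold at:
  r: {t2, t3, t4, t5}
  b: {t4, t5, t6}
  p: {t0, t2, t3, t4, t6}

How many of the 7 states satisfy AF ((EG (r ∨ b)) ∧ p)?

Sat(r ∨ b) = {t2, t3, t4, t5, t6}
EG (r ∨ b): greatest fixpoint, start Z0 = {t2, t3, t4, t5, t6}, keep only states in Sat with some successor in Z. Already a fixed point.
Sat(EG (r ∨ b)) = {t2, t3, t4, t5, t6}
Sat((EG (r ∨ b)) ∧ p) = {t2, t3, t4, t6}
AF ((EG (r ∨ b)) ∧ p): least fixpoint, start Z0 = {t2, t3, t4, t6}, add states with every successor in Z. Z1 = {t1, t2, t3, t4, t6}; fixed.
Sat(AF ((EG (r ∨ b)) ∧ p)) = {t1, t2, t3, t4, t6}
|Sat(AF ((EG (r ∨ b)) ∧ p))| = |{t1, t2, t3, t4, t6}| = 5.

5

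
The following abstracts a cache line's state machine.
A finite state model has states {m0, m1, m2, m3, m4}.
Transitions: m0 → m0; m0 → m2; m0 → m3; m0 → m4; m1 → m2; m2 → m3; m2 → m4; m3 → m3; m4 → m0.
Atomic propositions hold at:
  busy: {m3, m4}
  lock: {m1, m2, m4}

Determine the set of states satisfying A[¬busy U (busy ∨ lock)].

Sat(¬busy) = {m0, m1, m2}
Sat(busy ∨ lock) = {m1, m2, m3, m4}
A[¬busy U (busy ∨ lock)]: least fixpoint, start Z0 = Sat((busy ∨ lock)) = {m1, m2, m3, m4}, add states in Sat(¬busy) with every successor in Z. Already a fixed point.
Sat(A[¬busy U (busy ∨ lock)]) = {m1, m2, m3, m4}

{m1, m2, m3, m4}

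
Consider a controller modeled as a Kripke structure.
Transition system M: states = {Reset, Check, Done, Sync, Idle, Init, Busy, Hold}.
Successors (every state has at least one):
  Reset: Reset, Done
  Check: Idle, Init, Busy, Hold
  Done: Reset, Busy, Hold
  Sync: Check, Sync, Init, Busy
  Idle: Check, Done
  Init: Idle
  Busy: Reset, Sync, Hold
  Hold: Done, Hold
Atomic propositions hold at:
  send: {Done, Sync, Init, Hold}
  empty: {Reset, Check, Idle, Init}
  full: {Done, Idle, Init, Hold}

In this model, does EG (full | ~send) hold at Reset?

Yes

Sat(~send) = {Reset, Check, Idle, Busy}
Sat(full | ~send) = {Reset, Check, Done, Idle, Init, Busy, Hold}
EG (full | ~send): greatest fixpoint, start Z0 = {Reset, Check, Done, Idle, Init, Busy, Hold}, keep only states in Sat with some successor in Z. Already a fixed point.
Sat(EG (full | ~send)) = {Reset, Check, Done, Idle, Init, Busy, Hold}
Reset ∈ Sat(EG (full | ~send)) = {Reset, Check, Done, Idle, Init, Busy, Hold}, so the formula holds at Reset.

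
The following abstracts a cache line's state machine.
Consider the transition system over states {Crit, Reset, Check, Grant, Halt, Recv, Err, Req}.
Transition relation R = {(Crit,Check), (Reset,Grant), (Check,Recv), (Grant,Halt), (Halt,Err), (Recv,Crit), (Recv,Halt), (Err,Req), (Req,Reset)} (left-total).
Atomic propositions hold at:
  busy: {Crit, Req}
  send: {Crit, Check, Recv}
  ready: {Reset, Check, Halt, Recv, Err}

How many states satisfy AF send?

AF send: least fixpoint, start Z0 = {Crit, Check, Recv}, add states with every successor in Z. Already a fixed point.
Sat(AF send) = {Crit, Check, Recv}
|Sat(AF send)| = |{Crit, Check, Recv}| = 3.

3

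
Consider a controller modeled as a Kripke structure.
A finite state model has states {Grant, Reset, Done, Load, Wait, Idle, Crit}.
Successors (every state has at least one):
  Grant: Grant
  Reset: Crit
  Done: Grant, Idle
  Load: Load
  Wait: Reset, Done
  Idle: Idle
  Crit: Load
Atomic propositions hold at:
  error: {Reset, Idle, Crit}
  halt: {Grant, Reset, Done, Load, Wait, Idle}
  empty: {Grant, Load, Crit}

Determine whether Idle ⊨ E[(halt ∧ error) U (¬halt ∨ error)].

Sat(halt ∧ error) = {Reset, Idle}
Sat(¬halt) = {Crit}
Sat(¬halt ∨ error) = {Reset, Idle, Crit}
E[(halt ∧ error) U (¬halt ∨ error)]: least fixpoint, start Z0 = Sat((¬halt ∨ error)) = {Reset, Idle, Crit}, add states in Sat(halt ∧ error) with some successor in Z. Already a fixed point.
Sat(E[(halt ∧ error) U (¬halt ∨ error)]) = {Reset, Idle, Crit}
Idle ∈ Sat(E[(halt ∧ error) U (¬halt ∨ error)]) = {Reset, Idle, Crit}, so the formula holds at Idle.

Yes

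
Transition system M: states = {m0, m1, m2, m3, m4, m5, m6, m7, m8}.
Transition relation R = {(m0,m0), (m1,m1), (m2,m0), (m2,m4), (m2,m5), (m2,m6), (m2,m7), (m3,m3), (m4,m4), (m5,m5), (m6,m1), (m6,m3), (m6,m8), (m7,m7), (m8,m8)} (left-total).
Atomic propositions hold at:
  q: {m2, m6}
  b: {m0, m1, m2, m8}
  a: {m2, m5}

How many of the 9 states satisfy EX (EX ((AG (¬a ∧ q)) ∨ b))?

Sat(¬a) = {m0, m1, m3, m4, m6, m7, m8}
Sat(¬a ∧ q) = {m6}
AG (¬a ∧ q): greatest fixpoint, start Z0 = {m6}, keep only states in Sat with every successor in Z. Z1 = ∅; fixed.
Sat(AG (¬a ∧ q)) = ∅
Sat((AG (¬a ∧ q)) ∨ b) = {m0, m1, m2, m8}
Sat(EX ((AG (¬a ∧ q)) ∨ b)) = {s : some successor in {m0, m1, m2, m8}} = {m0, m1, m2, m6, m8}
Sat(EX (EX ((AG (¬a ∧ q)) ∨ b))) = {s : some successor in {m0, m1, m2, m6, m8}} = {m0, m1, m2, m6, m8}
|Sat(EX (EX ((AG (¬a ∧ q)) ∨ b)))| = |{m0, m1, m2, m6, m8}| = 5.

5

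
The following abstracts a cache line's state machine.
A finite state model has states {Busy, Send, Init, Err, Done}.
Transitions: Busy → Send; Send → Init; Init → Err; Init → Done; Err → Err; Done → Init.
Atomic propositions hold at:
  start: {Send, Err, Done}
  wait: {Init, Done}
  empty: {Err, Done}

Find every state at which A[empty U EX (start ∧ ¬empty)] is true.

{Busy}

Sat(¬empty) = {Busy, Send, Init}
Sat(start ∧ ¬empty) = {Send}
Sat(EX (start ∧ ¬empty)) = {s : some successor in {Send}} = {Busy}
A[empty U EX (start ∧ ¬empty)]: least fixpoint, start Z0 = Sat(EX (start ∧ ¬empty)) = {Busy}, add states in Sat(empty) with every successor in Z. Already a fixed point.
Sat(A[empty U EX (start ∧ ¬empty)]) = {Busy}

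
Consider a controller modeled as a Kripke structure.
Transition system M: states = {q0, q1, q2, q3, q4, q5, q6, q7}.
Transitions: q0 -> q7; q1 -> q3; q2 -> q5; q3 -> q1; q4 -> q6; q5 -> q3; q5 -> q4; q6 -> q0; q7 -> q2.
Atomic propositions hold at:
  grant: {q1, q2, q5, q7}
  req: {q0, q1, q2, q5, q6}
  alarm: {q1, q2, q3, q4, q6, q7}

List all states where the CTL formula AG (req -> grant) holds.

Sat(req -> grant) = {q1, q2, q3, q4, q5, q7}
AG (req -> grant): greatest fixpoint, start Z0 = {q1, q2, q3, q4, q5, q7}, keep only states in Sat with every successor in Z. Z1 = {q1, q2, q3, q5, q7}; Z2 = {q1, q2, q3, q7}; Z3 = {q1, q3, q7}; Z4 = {q1, q3}; fixed.
Sat(AG (req -> grant)) = {q1, q3}

{q1, q3}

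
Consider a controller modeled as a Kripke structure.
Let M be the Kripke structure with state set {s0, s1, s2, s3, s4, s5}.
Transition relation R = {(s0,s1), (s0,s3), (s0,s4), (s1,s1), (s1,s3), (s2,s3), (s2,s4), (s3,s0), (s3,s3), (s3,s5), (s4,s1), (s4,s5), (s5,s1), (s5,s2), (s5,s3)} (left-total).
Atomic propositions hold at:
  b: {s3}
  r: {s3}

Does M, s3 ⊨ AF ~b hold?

Sat(~b) = {s0, s1, s2, s4, s5}
AF ~b: least fixpoint, start Z0 = {s0, s1, s2, s4, s5}, add states with every successor in Z. Already a fixed point.
Sat(AF ~b) = {s0, s1, s2, s4, s5}
s3 ∉ Sat(AF ~b) = {s0, s1, s2, s4, s5}, so the formula does not hold at s3.

No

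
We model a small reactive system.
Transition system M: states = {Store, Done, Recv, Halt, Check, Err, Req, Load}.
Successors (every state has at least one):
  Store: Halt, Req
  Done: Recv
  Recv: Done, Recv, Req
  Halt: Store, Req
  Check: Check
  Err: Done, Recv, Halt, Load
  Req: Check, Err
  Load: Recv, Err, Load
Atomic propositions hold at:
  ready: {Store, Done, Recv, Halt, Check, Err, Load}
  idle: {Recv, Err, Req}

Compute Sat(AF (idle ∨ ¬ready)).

Sat(¬ready) = {Req}
Sat(idle ∨ ¬ready) = {Recv, Err, Req}
AF (idle ∨ ¬ready): least fixpoint, start Z0 = {Recv, Err, Req}, add states with every successor in Z. Z1 = {Done, Recv, Err, Req}; fixed.
Sat(AF (idle ∨ ¬ready)) = {Done, Recv, Err, Req}

{Done, Recv, Err, Req}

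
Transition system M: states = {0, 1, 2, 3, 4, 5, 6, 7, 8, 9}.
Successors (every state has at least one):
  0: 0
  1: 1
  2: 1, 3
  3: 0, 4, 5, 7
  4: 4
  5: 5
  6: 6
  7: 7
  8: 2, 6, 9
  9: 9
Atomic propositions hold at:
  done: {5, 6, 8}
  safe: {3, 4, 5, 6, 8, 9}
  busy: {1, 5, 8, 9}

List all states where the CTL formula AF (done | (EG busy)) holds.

{1, 5, 6, 8, 9}

EG busy: greatest fixpoint, start Z0 = {1, 5, 8, 9}, keep only states in Sat with some successor in Z. Already a fixed point.
Sat(EG busy) = {1, 5, 8, 9}
Sat(done | (EG busy)) = {1, 5, 6, 8, 9}
AF (done | (EG busy)): least fixpoint, start Z0 = {1, 5, 6, 8, 9}, add states with every successor in Z. Already a fixed point.
Sat(AF (done | (EG busy))) = {1, 5, 6, 8, 9}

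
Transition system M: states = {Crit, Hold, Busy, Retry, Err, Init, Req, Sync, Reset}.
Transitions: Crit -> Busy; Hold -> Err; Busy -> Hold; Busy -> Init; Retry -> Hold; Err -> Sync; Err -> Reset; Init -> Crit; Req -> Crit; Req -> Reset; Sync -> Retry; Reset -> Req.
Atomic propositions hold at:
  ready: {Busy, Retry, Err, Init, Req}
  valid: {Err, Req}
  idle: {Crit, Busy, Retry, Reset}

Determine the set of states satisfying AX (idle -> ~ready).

Sat(~ready) = {Crit, Hold, Sync, Reset}
Sat(idle -> ~ready) = {Crit, Hold, Err, Init, Req, Sync, Reset}
Sat(AX (idle -> ~ready)) = {s : every successor in {Crit, Hold, Err, Init, Req, Sync, Reset}} = {Hold, Busy, Retry, Err, Init, Req, Reset}

{Hold, Busy, Retry, Err, Init, Req, Reset}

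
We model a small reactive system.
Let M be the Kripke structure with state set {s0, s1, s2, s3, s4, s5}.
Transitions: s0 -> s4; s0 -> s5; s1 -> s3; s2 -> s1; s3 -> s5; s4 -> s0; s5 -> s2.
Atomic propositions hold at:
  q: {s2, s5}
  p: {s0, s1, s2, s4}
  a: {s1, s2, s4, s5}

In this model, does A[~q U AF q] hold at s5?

Sat(~q) = {s0, s1, s3, s4}
AF q: least fixpoint, start Z0 = {s2, s5}, add states with every successor in Z. Z1 = {s2, s3, s5}; Z2 = {s1, s2, s3, s5}; fixed.
Sat(AF q) = {s1, s2, s3, s5}
A[~q U AF q]: least fixpoint, start Z0 = Sat(AF q) = {s1, s2, s3, s5}, add states in Sat(~q) with every successor in Z. Already a fixed point.
Sat(A[~q U AF q]) = {s1, s2, s3, s5}
s5 ∈ Sat(A[~q U AF q]) = {s1, s2, s3, s5}, so the formula holds at s5.

Yes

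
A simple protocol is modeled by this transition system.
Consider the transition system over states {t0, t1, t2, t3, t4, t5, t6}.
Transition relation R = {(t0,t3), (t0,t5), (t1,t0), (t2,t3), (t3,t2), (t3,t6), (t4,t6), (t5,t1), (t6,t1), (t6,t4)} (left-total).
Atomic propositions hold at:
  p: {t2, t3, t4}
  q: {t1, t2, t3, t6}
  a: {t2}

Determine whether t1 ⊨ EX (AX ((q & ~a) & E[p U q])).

No

Sat(~a) = {t0, t1, t3, t4, t5, t6}
Sat(q & ~a) = {t1, t3, t6}
E[p U q]: least fixpoint, start Z0 = Sat(q) = {t1, t2, t3, t6}, add states in Sat(p) with some successor in Z. Z1 = {t1, t2, t3, t4, t6}; fixed.
Sat(E[p U q]) = {t1, t2, t3, t4, t6}
Sat((q & ~a) & E[p U q]) = {t1, t3, t6}
Sat(AX ((q & ~a) & E[p U q])) = {s : every successor in {t1, t3, t6}} = {t2, t4, t5}
Sat(EX (AX ((q & ~a) & E[p U q]))) = {s : some successor in {t2, t4, t5}} = {t0, t3, t6}
t1 ∉ Sat(EX (AX ((q & ~a) & E[p U q]))) = {t0, t3, t6}, so the formula does not hold at t1.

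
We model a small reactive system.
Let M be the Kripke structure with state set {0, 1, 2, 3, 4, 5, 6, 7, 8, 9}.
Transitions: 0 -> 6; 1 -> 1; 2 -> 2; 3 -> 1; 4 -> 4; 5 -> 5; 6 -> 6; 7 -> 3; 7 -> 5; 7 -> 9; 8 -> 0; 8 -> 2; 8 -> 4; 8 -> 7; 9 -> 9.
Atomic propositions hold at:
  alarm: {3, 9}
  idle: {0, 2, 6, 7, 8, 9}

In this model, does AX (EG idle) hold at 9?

EG idle: greatest fixpoint, start Z0 = {0, 2, 6, 7, 8, 9}, keep only states in Sat with some successor in Z. Already a fixed point.
Sat(EG idle) = {0, 2, 6, 7, 8, 9}
Sat(AX (EG idle)) = {s : every successor in {0, 2, 6, 7, 8, 9}} = {0, 2, 6, 9}
9 ∈ Sat(AX (EG idle)) = {0, 2, 6, 9}, so the formula holds at 9.

Yes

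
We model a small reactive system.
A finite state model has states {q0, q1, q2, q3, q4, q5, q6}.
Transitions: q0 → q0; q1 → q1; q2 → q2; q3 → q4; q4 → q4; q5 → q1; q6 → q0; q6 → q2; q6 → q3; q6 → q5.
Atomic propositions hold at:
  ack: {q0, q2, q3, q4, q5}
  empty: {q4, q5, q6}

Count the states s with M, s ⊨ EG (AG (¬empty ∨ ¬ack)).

Sat(¬empty) = {q0, q1, q2, q3}
Sat(¬ack) = {q1, q6}
Sat(¬empty ∨ ¬ack) = {q0, q1, q2, q3, q6}
AG (¬empty ∨ ¬ack): greatest fixpoint, start Z0 = {q0, q1, q2, q3, q6}, keep only states in Sat with every successor in Z. Z1 = {q0, q1, q2}; fixed.
Sat(AG (¬empty ∨ ¬ack)) = {q0, q1, q2}
EG (AG (¬empty ∨ ¬ack)): greatest fixpoint, start Z0 = {q0, q1, q2}, keep only states in Sat with some successor in Z. Already a fixed point.
Sat(EG (AG (¬empty ∨ ¬ack))) = {q0, q1, q2}
|Sat(EG (AG (¬empty ∨ ¬ack)))| = |{q0, q1, q2}| = 3.

3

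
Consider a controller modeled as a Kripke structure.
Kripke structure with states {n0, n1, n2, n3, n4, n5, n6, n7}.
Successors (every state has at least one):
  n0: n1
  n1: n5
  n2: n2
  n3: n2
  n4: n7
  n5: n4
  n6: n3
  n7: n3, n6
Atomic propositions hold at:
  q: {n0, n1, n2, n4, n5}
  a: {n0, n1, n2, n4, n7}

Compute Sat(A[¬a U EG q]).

{n2, n3, n6}

Sat(¬a) = {n3, n5, n6}
EG q: greatest fixpoint, start Z0 = {n0, n1, n2, n4, n5}, keep only states in Sat with some successor in Z. Z1 = {n0, n1, n2, n5}; Z2 = {n0, n1, n2}; Z3 = {n0, n2}; Z4 = {n2}; fixed.
Sat(EG q) = {n2}
A[¬a U EG q]: least fixpoint, start Z0 = Sat(EG q) = {n2}, add states in Sat(¬a) with every successor in Z. Z1 = {n2, n3}; Z2 = {n2, n3, n6}; fixed.
Sat(A[¬a U EG q]) = {n2, n3, n6}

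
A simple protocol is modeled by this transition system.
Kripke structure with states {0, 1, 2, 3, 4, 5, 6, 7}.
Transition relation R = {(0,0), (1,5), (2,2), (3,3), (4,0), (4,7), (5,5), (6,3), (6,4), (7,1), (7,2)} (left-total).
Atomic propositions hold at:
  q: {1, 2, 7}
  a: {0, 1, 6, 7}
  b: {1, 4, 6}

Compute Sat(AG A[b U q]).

{2}

A[b U q]: least fixpoint, start Z0 = Sat(q) = {1, 2, 7}, add states in Sat(b) with every successor in Z. Already a fixed point.
Sat(A[b U q]) = {1, 2, 7}
AG A[b U q]: greatest fixpoint, start Z0 = {1, 2, 7}, keep only states in Sat with every successor in Z. Z1 = {2, 7}; Z2 = {2}; fixed.
Sat(AG A[b U q]) = {2}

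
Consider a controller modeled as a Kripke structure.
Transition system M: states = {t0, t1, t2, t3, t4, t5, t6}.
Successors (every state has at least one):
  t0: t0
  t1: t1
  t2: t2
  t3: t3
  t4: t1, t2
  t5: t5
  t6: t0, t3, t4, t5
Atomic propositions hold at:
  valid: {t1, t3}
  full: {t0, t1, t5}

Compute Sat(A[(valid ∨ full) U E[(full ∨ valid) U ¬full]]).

{t2, t3, t4, t6}

Sat(valid ∨ full) = {t0, t1, t3, t5}
Sat(full ∨ valid) = {t0, t1, t3, t5}
Sat(¬full) = {t2, t3, t4, t6}
E[(full ∨ valid) U ¬full]: least fixpoint, start Z0 = Sat(¬full) = {t2, t3, t4, t6}, add states in Sat(full ∨ valid) with some successor in Z. Already a fixed point.
Sat(E[(full ∨ valid) U ¬full]) = {t2, t3, t4, t6}
A[(valid ∨ full) U E[(full ∨ valid) U ¬full]]: least fixpoint, start Z0 = Sat(E[(full ∨ valid) U ¬full]) = {t2, t3, t4, t6}, add states in Sat(valid ∨ full) with every successor in Z. Already a fixed point.
Sat(A[(valid ∨ full) U E[(full ∨ valid) U ¬full]]) = {t2, t3, t4, t6}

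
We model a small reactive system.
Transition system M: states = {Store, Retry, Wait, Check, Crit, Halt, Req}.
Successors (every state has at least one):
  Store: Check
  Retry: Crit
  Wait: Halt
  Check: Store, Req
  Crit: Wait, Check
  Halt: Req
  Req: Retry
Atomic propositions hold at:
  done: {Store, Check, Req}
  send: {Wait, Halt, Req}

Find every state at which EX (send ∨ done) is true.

{Store, Wait, Check, Crit, Halt}

Sat(send ∨ done) = {Store, Wait, Check, Halt, Req}
Sat(EX (send ∨ done)) = {s : some successor in {Store, Wait, Check, Halt, Req}} = {Store, Wait, Check, Crit, Halt}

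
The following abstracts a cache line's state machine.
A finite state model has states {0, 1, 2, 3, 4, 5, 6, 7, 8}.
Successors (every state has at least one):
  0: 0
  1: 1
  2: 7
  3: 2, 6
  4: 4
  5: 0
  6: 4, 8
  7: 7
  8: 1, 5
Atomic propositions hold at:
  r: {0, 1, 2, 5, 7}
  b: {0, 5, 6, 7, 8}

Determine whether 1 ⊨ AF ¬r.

Sat(¬r) = {3, 4, 6, 8}
AF ¬r: least fixpoint, start Z0 = {3, 4, 6, 8}, add states with every successor in Z. Already a fixed point.
Sat(AF ¬r) = {3, 4, 6, 8}
1 ∉ Sat(AF ¬r) = {3, 4, 6, 8}, so the formula does not hold at 1.

No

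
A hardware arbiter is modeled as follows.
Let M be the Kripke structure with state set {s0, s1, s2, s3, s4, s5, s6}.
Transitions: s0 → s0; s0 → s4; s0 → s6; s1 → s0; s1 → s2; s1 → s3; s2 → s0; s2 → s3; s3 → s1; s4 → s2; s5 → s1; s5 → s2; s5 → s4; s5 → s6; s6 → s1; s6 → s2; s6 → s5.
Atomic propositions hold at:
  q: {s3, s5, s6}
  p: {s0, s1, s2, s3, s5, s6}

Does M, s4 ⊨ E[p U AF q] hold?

AF q: least fixpoint, start Z0 = {s3, s5, s6}, add states with every successor in Z. Already a fixed point.
Sat(AF q) = {s3, s5, s6}
E[p U AF q]: least fixpoint, start Z0 = Sat(AF q) = {s3, s5, s6}, add states in Sat(p) with some successor in Z. Z1 = {s0, s1, s2, s3, s5, s6}; fixed.
Sat(E[p U AF q]) = {s0, s1, s2, s3, s5, s6}
s4 ∉ Sat(E[p U AF q]) = {s0, s1, s2, s3, s5, s6}, so the formula does not hold at s4.

No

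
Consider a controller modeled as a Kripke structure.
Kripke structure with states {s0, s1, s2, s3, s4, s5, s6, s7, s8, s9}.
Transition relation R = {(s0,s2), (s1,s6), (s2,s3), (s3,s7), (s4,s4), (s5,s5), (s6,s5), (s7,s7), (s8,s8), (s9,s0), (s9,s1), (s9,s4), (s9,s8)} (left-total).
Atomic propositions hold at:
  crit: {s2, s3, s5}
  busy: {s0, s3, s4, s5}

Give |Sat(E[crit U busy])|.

5

E[crit U busy]: least fixpoint, start Z0 = Sat(busy) = {s0, s3, s4, s5}, add states in Sat(crit) with some successor in Z. Z1 = {s0, s2, s3, s4, s5}; fixed.
Sat(E[crit U busy]) = {s0, s2, s3, s4, s5}
|Sat(E[crit U busy])| = |{s0, s2, s3, s4, s5}| = 5.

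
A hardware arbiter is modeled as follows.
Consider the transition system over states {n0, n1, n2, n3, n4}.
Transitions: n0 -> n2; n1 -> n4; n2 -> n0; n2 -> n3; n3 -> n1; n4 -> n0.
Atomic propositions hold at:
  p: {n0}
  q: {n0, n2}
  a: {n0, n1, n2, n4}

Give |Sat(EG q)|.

EG q: greatest fixpoint, start Z0 = {n0, n2}, keep only states in Sat with some successor in Z. Already a fixed point.
Sat(EG q) = {n0, n2}
|Sat(EG q)| = |{n0, n2}| = 2.

2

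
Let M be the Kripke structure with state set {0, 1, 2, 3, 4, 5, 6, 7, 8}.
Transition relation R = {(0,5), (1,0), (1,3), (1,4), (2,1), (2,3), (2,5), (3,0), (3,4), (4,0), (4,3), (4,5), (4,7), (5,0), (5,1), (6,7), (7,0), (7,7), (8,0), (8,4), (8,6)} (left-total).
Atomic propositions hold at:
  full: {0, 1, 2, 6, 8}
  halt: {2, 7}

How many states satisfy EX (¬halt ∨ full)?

Sat(¬halt) = {0, 1, 3, 4, 5, 6, 8}
Sat(¬halt ∨ full) = {0, 1, 2, 3, 4, 5, 6, 8}
Sat(EX (¬halt ∨ full)) = {s : some successor in {0, 1, 2, 3, 4, 5, 6, 8}} = {0, 1, 2, 3, 4, 5, 7, 8}
|Sat(EX (¬halt ∨ full))| = |{0, 1, 2, 3, 4, 5, 7, 8}| = 8.

8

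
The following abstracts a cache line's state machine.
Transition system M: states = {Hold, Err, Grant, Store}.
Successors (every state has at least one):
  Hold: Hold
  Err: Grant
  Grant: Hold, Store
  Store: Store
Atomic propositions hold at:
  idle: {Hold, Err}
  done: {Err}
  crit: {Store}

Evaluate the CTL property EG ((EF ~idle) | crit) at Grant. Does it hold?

Sat(~idle) = {Grant, Store}
EF ~idle: least fixpoint, start Z0 = {Grant, Store}, add states with some successor in Z. Z1 = {Err, Grant, Store}; fixed.
Sat(EF ~idle) = {Err, Grant, Store}
Sat((EF ~idle) | crit) = {Err, Grant, Store}
EG ((EF ~idle) | crit): greatest fixpoint, start Z0 = {Err, Grant, Store}, keep only states in Sat with some successor in Z. Already a fixed point.
Sat(EG ((EF ~idle) | crit)) = {Err, Grant, Store}
Grant ∈ Sat(EG ((EF ~idle) | crit)) = {Err, Grant, Store}, so the formula holds at Grant.

Yes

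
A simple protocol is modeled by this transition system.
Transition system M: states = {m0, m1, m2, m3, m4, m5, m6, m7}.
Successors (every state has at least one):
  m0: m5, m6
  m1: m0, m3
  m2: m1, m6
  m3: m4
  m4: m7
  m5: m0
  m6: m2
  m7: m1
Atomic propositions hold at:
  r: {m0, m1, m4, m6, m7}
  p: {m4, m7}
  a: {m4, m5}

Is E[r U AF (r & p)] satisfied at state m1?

Sat(r & p) = {m4, m7}
AF (r & p): least fixpoint, start Z0 = {m4, m7}, add states with every successor in Z. Z1 = {m3, m4, m7}; fixed.
Sat(AF (r & p)) = {m3, m4, m7}
E[r U AF (r & p)]: least fixpoint, start Z0 = Sat(AF (r & p)) = {m3, m4, m7}, add states in Sat(r) with some successor in Z. Z1 = {m1, m3, m4, m7}; fixed.
Sat(E[r U AF (r & p)]) = {m1, m3, m4, m7}
m1 ∈ Sat(E[r U AF (r & p)]) = {m1, m3, m4, m7}, so the formula holds at m1.

Yes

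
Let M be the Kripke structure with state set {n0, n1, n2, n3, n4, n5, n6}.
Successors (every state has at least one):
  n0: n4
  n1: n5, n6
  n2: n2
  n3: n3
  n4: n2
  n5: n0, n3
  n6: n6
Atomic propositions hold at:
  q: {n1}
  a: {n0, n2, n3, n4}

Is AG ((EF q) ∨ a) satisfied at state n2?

Yes

EF q: least fixpoint, start Z0 = {n1}, add states with some successor in Z. Already a fixed point.
Sat(EF q) = {n1}
Sat((EF q) ∨ a) = {n0, n1, n2, n3, n4}
AG ((EF q) ∨ a): greatest fixpoint, start Z0 = {n0, n1, n2, n3, n4}, keep only states in Sat with every successor in Z. Z1 = {n0, n2, n3, n4}; fixed.
Sat(AG ((EF q) ∨ a)) = {n0, n2, n3, n4}
n2 ∈ Sat(AG ((EF q) ∨ a)) = {n0, n2, n3, n4}, so the formula holds at n2.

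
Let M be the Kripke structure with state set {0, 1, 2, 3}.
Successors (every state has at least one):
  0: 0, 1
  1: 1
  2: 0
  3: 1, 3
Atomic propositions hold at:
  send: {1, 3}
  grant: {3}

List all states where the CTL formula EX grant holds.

{3}

Sat(EX grant) = {s : some successor in {3}} = {3}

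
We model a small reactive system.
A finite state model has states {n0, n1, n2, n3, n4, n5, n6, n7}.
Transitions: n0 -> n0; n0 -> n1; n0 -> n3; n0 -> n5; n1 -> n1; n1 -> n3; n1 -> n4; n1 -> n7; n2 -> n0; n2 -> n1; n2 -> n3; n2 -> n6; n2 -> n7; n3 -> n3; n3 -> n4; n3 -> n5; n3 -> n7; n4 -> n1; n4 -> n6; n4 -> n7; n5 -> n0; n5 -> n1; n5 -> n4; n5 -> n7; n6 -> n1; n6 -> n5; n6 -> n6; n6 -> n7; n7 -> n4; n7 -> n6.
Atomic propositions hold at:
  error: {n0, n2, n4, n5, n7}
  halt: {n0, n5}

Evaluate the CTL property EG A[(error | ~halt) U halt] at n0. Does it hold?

Yes

Sat(~halt) = {n1, n2, n3, n4, n6, n7}
Sat(error | ~halt) = {n0, n1, n2, n3, n4, n5, n6, n7}
A[(error | ~halt) U halt]: least fixpoint, start Z0 = Sat(halt) = {n0, n5}, add states in Sat(error | ~halt) with every successor in Z. Already a fixed point.
Sat(A[(error | ~halt) U halt]) = {n0, n5}
EG A[(error | ~halt) U halt]: greatest fixpoint, start Z0 = {n0, n5}, keep only states in Sat with some successor in Z. Already a fixed point.
Sat(EG A[(error | ~halt) U halt]) = {n0, n5}
n0 ∈ Sat(EG A[(error | ~halt) U halt]) = {n0, n5}, so the formula holds at n0.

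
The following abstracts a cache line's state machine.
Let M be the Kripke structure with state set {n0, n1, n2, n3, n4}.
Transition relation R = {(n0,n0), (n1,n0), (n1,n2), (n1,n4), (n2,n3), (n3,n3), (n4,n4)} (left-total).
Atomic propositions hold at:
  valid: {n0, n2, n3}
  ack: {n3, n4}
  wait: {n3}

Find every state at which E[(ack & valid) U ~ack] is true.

{n0, n1, n2}

Sat(ack & valid) = {n3}
Sat(~ack) = {n0, n1, n2}
E[(ack & valid) U ~ack]: least fixpoint, start Z0 = Sat(~ack) = {n0, n1, n2}, add states in Sat(ack & valid) with some successor in Z. Already a fixed point.
Sat(E[(ack & valid) U ~ack]) = {n0, n1, n2}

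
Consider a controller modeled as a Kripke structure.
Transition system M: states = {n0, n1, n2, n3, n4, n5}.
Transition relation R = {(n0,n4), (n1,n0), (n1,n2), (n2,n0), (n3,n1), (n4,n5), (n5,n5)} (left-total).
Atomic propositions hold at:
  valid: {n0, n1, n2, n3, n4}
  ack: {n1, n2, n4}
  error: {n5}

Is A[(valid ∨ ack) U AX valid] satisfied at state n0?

Yes

Sat(valid ∨ ack) = {n0, n1, n2, n3, n4}
Sat(AX valid) = {s : every successor in {n0, n1, n2, n3, n4}} = {n0, n1, n2, n3}
A[(valid ∨ ack) U AX valid]: least fixpoint, start Z0 = Sat(AX valid) = {n0, n1, n2, n3}, add states in Sat(valid ∨ ack) with every successor in Z. Already a fixed point.
Sat(A[(valid ∨ ack) U AX valid]) = {n0, n1, n2, n3}
n0 ∈ Sat(A[(valid ∨ ack) U AX valid]) = {n0, n1, n2, n3}, so the formula holds at n0.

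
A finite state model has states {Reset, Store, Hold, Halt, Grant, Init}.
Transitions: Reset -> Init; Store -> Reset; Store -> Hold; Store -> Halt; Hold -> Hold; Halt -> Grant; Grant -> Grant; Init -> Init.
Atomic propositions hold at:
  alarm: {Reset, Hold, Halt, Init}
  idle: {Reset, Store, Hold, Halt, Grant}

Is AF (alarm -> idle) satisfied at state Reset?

Yes

Sat(alarm -> idle) = {Reset, Store, Hold, Halt, Grant}
AF (alarm -> idle): least fixpoint, start Z0 = {Reset, Store, Hold, Halt, Grant}, add states with every successor in Z. Already a fixed point.
Sat(AF (alarm -> idle)) = {Reset, Store, Hold, Halt, Grant}
Reset ∈ Sat(AF (alarm -> idle)) = {Reset, Store, Hold, Halt, Grant}, so the formula holds at Reset.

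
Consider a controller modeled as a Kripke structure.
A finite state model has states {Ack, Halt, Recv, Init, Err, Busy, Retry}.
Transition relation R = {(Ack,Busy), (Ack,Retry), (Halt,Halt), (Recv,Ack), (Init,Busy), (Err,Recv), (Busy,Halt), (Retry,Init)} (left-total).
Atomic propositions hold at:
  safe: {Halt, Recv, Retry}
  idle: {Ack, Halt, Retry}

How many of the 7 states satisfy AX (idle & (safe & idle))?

2

Sat(safe & idle) = {Halt, Retry}
Sat(idle & (safe & idle)) = {Halt, Retry}
Sat(AX (idle & (safe & idle))) = {s : every successor in {Halt, Retry}} = {Halt, Busy}
|Sat(AX (idle & (safe & idle)))| = |{Halt, Busy}| = 2.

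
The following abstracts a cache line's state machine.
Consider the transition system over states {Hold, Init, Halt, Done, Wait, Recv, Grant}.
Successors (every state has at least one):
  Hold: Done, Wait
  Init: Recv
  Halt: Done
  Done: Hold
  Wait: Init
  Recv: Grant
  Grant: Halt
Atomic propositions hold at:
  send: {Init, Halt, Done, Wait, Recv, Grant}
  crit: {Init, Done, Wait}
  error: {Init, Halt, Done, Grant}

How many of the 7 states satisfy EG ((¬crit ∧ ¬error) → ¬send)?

4

Sat(¬crit) = {Hold, Halt, Recv, Grant}
Sat(¬error) = {Hold, Wait, Recv}
Sat(¬crit ∧ ¬error) = {Hold, Recv}
Sat(¬send) = {Hold}
Sat((¬crit ∧ ¬error) → ¬send) = {Hold, Init, Halt, Done, Wait, Grant}
EG ((¬crit ∧ ¬error) → ¬send): greatest fixpoint, start Z0 = {Hold, Init, Halt, Done, Wait, Grant}, keep only states in Sat with some successor in Z. Z1 = {Hold, Halt, Done, Wait, Grant}; Z2 = {Hold, Halt, Done, Grant}; fixed.
Sat(EG ((¬crit ∧ ¬error) → ¬send)) = {Hold, Halt, Done, Grant}
|Sat(EG ((¬crit ∧ ¬error) → ¬send))| = |{Hold, Halt, Done, Grant}| = 4.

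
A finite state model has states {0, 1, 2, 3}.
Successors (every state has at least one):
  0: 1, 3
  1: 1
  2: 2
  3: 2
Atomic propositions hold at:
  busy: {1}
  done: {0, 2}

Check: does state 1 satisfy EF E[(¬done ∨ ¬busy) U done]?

Sat(¬done) = {1, 3}
Sat(¬busy) = {0, 2, 3}
Sat(¬done ∨ ¬busy) = {0, 1, 2, 3}
E[(¬done ∨ ¬busy) U done]: least fixpoint, start Z0 = Sat(done) = {0, 2}, add states in Sat(¬done ∨ ¬busy) with some successor in Z. Z1 = {0, 2, 3}; fixed.
Sat(E[(¬done ∨ ¬busy) U done]) = {0, 2, 3}
EF E[(¬done ∨ ¬busy) U done]: least fixpoint, start Z0 = {0, 2, 3}, add states with some successor in Z. Already a fixed point.
Sat(EF E[(¬done ∨ ¬busy) U done]) = {0, 2, 3}
1 ∉ Sat(EF E[(¬done ∨ ¬busy) U done]) = {0, 2, 3}, so the formula does not hold at 1.

No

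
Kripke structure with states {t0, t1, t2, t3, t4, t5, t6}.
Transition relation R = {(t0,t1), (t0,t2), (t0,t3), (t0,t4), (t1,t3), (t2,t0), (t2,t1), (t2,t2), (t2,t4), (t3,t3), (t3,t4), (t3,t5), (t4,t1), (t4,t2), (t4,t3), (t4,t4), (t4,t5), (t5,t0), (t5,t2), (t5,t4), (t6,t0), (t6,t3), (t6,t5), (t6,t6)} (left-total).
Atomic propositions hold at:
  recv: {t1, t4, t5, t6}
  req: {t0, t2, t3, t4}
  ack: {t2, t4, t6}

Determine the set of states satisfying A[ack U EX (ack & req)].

Sat(ack & req) = {t2, t4}
Sat(EX (ack & req)) = {s : some successor in {t2, t4}} = {t0, t2, t3, t4, t5}
A[ack U EX (ack & req)]: least fixpoint, start Z0 = Sat(EX (ack & req)) = {t0, t2, t3, t4, t5}, add states in Sat(ack) with every successor in Z. Already a fixed point.
Sat(A[ack U EX (ack & req)]) = {t0, t2, t3, t4, t5}

{t0, t2, t3, t4, t5}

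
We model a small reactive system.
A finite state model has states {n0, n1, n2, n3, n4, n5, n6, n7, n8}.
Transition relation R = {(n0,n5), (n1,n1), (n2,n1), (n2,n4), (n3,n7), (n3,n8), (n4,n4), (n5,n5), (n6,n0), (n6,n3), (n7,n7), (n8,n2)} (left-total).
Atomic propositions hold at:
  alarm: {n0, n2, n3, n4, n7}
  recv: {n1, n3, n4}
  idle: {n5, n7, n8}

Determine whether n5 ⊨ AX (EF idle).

EF idle: least fixpoint, start Z0 = {n5, n7, n8}, add states with some successor in Z. Z1 = {n0, n3, n5, n7, n8}; Z2 = {n0, n3, n5, n6, n7, n8}; fixed.
Sat(EF idle) = {n0, n3, n5, n6, n7, n8}
Sat(AX (EF idle)) = {s : every successor in {n0, n3, n5, n6, n7, n8}} = {n0, n3, n5, n6, n7}
n5 ∈ Sat(AX (EF idle)) = {n0, n3, n5, n6, n7}, so the formula holds at n5.

Yes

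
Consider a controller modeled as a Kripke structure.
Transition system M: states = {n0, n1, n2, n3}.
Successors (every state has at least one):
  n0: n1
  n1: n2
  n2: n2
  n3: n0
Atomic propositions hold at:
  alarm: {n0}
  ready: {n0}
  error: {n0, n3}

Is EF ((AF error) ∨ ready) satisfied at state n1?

No

AF error: least fixpoint, start Z0 = {n0, n3}, add states with every successor in Z. Already a fixed point.
Sat(AF error) = {n0, n3}
Sat((AF error) ∨ ready) = {n0, n3}
EF ((AF error) ∨ ready): least fixpoint, start Z0 = {n0, n3}, add states with some successor in Z. Already a fixed point.
Sat(EF ((AF error) ∨ ready)) = {n0, n3}
n1 ∉ Sat(EF ((AF error) ∨ ready)) = {n0, n3}, so the formula does not hold at n1.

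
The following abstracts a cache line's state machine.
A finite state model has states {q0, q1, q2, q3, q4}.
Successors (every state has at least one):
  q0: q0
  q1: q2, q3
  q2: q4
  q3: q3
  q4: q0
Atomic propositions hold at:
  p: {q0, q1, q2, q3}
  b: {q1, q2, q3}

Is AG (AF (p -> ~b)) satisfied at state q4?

Yes

Sat(~b) = {q0, q4}
Sat(p -> ~b) = {q0, q4}
AF (p -> ~b): least fixpoint, start Z0 = {q0, q4}, add states with every successor in Z. Z1 = {q0, q2, q4}; fixed.
Sat(AF (p -> ~b)) = {q0, q2, q4}
AG (AF (p -> ~b)): greatest fixpoint, start Z0 = {q0, q2, q4}, keep only states in Sat with every successor in Z. Already a fixed point.
Sat(AG (AF (p -> ~b))) = {q0, q2, q4}
q4 ∈ Sat(AG (AF (p -> ~b))) = {q0, q2, q4}, so the formula holds at q4.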